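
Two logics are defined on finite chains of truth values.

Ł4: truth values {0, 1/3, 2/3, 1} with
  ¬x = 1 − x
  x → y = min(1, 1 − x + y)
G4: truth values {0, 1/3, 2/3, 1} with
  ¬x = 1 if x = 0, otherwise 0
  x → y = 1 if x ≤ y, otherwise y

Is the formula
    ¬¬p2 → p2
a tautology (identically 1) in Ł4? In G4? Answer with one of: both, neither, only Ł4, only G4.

only Ł4

In Ł4: every assignment gives 1 — tautology.
In G4: at p2 = 1/3 the value is 1/3 — not a tautology.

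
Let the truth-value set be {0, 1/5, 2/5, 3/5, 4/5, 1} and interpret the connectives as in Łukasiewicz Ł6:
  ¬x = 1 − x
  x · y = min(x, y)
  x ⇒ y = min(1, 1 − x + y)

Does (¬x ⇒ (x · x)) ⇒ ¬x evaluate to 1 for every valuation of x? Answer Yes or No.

No

Counterexample: take x = 2/5.
¬x = ¬2/5 = 3/5
x · x = 2/5 · 2/5 = 2/5
¬x ⇒ (x · x) = 3/5 ⇒ 2/5 = 4/5
¬x = ¬2/5 = 3/5
(¬x ⇒ (x · x)) ⇒ ¬x = 4/5 ⇒ 3/5 = 4/5
This gives 4/5 ≠ 1.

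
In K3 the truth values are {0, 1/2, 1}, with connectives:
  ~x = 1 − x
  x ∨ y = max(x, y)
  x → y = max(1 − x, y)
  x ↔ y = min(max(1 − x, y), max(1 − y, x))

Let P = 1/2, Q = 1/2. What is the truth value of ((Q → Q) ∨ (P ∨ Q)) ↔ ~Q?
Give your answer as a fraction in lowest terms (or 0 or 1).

1/2

Q → Q = 1/2 → 1/2 = 1/2
P ∨ Q = 1/2 ∨ 1/2 = 1/2
(Q → Q) ∨ (P ∨ Q) = 1/2 ∨ 1/2 = 1/2
~Q = ~1/2 = 1/2
((Q → Q) ∨ (P ∨ Q)) ↔ ~Q = 1/2 ↔ 1/2 = 1/2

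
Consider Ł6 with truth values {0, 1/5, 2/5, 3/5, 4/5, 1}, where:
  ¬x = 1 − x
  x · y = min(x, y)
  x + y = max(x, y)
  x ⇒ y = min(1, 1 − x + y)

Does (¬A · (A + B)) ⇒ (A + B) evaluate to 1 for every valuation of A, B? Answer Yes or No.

Yes

At A = 2/5, B = 1, for instance:
¬A = ¬2/5 = 3/5
A + B = 2/5 + 1 = 1
¬A · (A + B) = 3/5 · 1 = 3/5
(¬A · (A + B)) ⇒ (A + B) = 3/5 ⇒ 1 = 1
and checking the remaining 35 assignments likewise gives ≥ 1 in every case.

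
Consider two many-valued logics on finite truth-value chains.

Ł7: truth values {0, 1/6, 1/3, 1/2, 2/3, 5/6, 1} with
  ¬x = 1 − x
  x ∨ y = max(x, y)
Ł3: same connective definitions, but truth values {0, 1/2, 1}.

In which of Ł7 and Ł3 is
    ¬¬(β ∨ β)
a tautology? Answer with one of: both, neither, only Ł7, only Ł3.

neither

In Ł7: at β = 0 the value is 0 — not a tautology.
In Ł3: at β = 0 the value is 0 — not a tautology.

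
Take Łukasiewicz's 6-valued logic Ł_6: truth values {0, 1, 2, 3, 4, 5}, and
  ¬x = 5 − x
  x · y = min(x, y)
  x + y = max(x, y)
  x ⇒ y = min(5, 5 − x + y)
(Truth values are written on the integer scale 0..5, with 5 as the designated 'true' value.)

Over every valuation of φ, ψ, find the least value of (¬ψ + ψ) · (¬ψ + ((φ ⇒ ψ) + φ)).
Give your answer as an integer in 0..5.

Take φ = 0, ψ = 2:
¬ψ = ¬2 = 3
¬ψ + ψ = 3 + 2 = 3
¬ψ = ¬2 = 3
φ ⇒ ψ = 0 ⇒ 2 = 5
(φ ⇒ ψ) + φ = 5 + 0 = 5
¬ψ + ((φ ⇒ ψ) + φ) = 3 + 5 = 5
(¬ψ + ψ) · (¬ψ + ((φ ⇒ ψ) + φ)) = 3 · 5 = 3
No assignment yields a value below 3, so this is the minimum.

3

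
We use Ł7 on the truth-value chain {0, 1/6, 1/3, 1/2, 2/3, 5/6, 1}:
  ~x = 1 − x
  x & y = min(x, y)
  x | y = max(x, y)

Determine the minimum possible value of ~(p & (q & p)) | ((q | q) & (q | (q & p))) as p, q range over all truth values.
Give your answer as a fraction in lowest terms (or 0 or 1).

1/2

Take p = 1/2, q = 1/2:
q & p = 1/2 & 1/2 = 1/2
p & (q & p) = 1/2 & 1/2 = 1/2
~(p & (q & p)) = ~1/2 = 1/2
q | q = 1/2 | 1/2 = 1/2
q & p = 1/2 & 1/2 = 1/2
q | (q & p) = 1/2 | 1/2 = 1/2
(q | q) & (q | (q & p)) = 1/2 & 1/2 = 1/2
~(p & (q & p)) | ((q | q) & (q | (q & p))) = 1/2 | 1/2 = 1/2
No assignment yields a value below 1/2, so this is the minimum.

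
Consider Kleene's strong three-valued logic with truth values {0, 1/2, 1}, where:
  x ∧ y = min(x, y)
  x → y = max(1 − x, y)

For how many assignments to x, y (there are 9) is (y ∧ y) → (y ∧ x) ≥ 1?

x = 0, y = 0 ↦ 1  ≥
x = 0, y = 1/2 ↦ 1/2  <
x = 0, y = 1 ↦ 0  <
x = 1/2, y = 0 ↦ 1  ≥
x = 1/2, y = 1/2 ↦ 1/2  <
x = 1/2, y = 1 ↦ 1/2  <
x = 1, y = 0 ↦ 1  ≥
x = 1, y = 1/2 ↦ 1/2  <
x = 1, y = 1 ↦ 1  ≥
So 4 of the 9 assignments meet the threshold.

4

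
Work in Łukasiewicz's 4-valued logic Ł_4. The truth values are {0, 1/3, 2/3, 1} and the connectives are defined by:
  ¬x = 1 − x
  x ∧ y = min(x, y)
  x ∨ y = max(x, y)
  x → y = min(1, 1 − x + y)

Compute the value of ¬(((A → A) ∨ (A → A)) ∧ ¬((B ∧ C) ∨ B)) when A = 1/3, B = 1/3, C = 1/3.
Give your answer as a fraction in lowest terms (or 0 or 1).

1/3

A → A = 1/3 → 1/3 = 1
A → A = 1/3 → 1/3 = 1
(A → A) ∨ (A → A) = 1 ∨ 1 = 1
B ∧ C = 1/3 ∧ 1/3 = 1/3
(B ∧ C) ∨ B = 1/3 ∨ 1/3 = 1/3
¬((B ∧ C) ∨ B) = ¬1/3 = 2/3
((A → A) ∨ (A → A)) ∧ ¬((B ∧ C) ∨ B) = 1 ∧ 2/3 = 2/3
¬(((A → A) ∨ (A → A)) ∧ ¬((B ∧ C) ∨ B)) = ¬2/3 = 1/3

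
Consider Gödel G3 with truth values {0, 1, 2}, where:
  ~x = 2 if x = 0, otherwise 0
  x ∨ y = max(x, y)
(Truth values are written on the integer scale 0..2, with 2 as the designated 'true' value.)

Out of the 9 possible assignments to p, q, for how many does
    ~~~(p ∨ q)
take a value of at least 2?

1

p = 0, q = 0 ↦ 2  ≥
p = 0, q = 1 ↦ 0  <
p = 0, q = 2 ↦ 0  <
p = 1, q = 0 ↦ 0  <
p = 1, q = 1 ↦ 0  <
p = 1, q = 2 ↦ 0  <
p = 2, q = 0 ↦ 0  <
p = 2, q = 1 ↦ 0  <
p = 2, q = 2 ↦ 0  <
So 1 of the 9 assignments meets the threshold.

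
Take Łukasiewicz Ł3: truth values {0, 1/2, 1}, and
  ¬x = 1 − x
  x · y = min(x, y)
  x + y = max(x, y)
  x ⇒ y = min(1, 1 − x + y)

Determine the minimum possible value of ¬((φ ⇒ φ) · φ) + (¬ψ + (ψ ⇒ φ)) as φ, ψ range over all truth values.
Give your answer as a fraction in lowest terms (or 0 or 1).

1/2

Take φ = 1/2, ψ = 1:
φ ⇒ φ = 1/2 ⇒ 1/2 = 1
(φ ⇒ φ) · φ = 1 · 1/2 = 1/2
¬((φ ⇒ φ) · φ) = ¬1/2 = 1/2
¬ψ = ¬1 = 0
ψ ⇒ φ = 1 ⇒ 1/2 = 1/2
¬ψ + (ψ ⇒ φ) = 0 + 1/2 = 1/2
¬((φ ⇒ φ) · φ) + (¬ψ + (ψ ⇒ φ)) = 1/2 + 1/2 = 1/2
No assignment yields a value below 1/2, so this is the minimum.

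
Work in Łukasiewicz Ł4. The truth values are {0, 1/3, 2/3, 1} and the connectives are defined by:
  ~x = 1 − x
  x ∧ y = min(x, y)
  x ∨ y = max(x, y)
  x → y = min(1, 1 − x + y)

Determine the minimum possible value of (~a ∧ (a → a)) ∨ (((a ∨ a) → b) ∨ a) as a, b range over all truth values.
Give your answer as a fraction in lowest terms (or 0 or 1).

2/3

Take a = 1/3, b = 0:
~a = ~1/3 = 2/3
a → a = 1/3 → 1/3 = 1
~a ∧ (a → a) = 2/3 ∧ 1 = 2/3
a ∨ a = 1/3 ∨ 1/3 = 1/3
(a ∨ a) → b = 1/3 → 0 = 2/3
((a ∨ a) → b) ∨ a = 2/3 ∨ 1/3 = 2/3
(~a ∧ (a → a)) ∨ (((a ∨ a) → b) ∨ a) = 2/3 ∨ 2/3 = 2/3
No assignment yields a value below 2/3, so this is the minimum.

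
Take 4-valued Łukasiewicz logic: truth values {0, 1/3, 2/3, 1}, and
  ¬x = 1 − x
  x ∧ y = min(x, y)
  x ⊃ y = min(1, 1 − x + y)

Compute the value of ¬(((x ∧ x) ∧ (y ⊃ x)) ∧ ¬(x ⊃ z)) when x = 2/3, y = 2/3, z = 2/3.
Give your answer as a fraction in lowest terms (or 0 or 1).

x ∧ x = 2/3 ∧ 2/3 = 2/3
y ⊃ x = 2/3 ⊃ 2/3 = 1
(x ∧ x) ∧ (y ⊃ x) = 2/3 ∧ 1 = 2/3
x ⊃ z = 2/3 ⊃ 2/3 = 1
¬(x ⊃ z) = ¬1 = 0
((x ∧ x) ∧ (y ⊃ x)) ∧ ¬(x ⊃ z) = 2/3 ∧ 0 = 0
¬(((x ∧ x) ∧ (y ⊃ x)) ∧ ¬(x ⊃ z)) = ¬0 = 1

1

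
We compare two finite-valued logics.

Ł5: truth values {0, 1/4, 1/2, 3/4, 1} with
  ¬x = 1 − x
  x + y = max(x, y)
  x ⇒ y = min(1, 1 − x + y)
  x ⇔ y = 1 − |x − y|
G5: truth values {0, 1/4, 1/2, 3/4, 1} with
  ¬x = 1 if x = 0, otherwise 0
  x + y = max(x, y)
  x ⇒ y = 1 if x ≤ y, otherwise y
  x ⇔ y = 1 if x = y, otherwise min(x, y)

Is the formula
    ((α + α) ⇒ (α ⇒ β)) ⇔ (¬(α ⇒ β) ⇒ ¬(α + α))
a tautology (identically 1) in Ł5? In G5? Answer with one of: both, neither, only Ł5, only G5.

In Ł5: every assignment gives 1 — tautology.
In G5: at α = 1/2, β = 1/4 the value is 1/4 — not a tautology.

only Ł5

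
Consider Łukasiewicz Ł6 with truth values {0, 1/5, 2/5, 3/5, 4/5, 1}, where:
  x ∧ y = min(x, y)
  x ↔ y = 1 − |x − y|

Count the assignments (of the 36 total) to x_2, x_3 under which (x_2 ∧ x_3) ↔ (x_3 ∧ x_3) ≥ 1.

value 1: 21 assignments (counts)
value 4/5: 5 assignments
value 3/5: 4 assignments
value 2/5: 3 assignments
value 1/5: 2 assignments
value 0: 1 assignment
So 21 of the 36 assignments meet the threshold.

21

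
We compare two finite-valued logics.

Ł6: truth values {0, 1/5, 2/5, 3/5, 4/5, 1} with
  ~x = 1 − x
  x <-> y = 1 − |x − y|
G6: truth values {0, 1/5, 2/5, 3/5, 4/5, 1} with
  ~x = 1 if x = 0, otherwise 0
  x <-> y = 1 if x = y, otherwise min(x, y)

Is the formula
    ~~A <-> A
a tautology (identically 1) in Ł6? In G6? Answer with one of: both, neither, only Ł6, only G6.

only Ł6

In Ł6: every assignment gives 1 — tautology.
In G6: at A = 1/5 the value is 1/5 — not a tautology.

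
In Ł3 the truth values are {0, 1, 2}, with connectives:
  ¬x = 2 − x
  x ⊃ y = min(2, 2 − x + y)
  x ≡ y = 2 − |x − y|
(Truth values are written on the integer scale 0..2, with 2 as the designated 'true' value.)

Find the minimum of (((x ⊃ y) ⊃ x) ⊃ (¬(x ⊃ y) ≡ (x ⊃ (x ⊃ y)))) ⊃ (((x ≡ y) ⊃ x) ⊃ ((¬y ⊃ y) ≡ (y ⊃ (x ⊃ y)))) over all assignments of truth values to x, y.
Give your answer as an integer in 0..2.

Take x = 1, y = 0:
x ⊃ y = 1 ⊃ 0 = 1
(x ⊃ y) ⊃ x = 1 ⊃ 1 = 2
x ⊃ y = 1 ⊃ 0 = 1
¬(x ⊃ y) = ¬1 = 1
x ⊃ y = 1 ⊃ 0 = 1
x ⊃ (x ⊃ y) = 1 ⊃ 1 = 2
¬(x ⊃ y) ≡ (x ⊃ (x ⊃ y)) = 1 ≡ 2 = 1
((x ⊃ y) ⊃ x) ⊃ (¬(x ⊃ y) ≡ (x ⊃ (x ⊃ y))) = 2 ⊃ 1 = 1
x ≡ y = 1 ≡ 0 = 1
(x ≡ y) ⊃ x = 1 ⊃ 1 = 2
¬y = ¬0 = 2
¬y ⊃ y = 2 ⊃ 0 = 0
x ⊃ y = 1 ⊃ 0 = 1
y ⊃ (x ⊃ y) = 0 ⊃ 1 = 2
(¬y ⊃ y) ≡ (y ⊃ (x ⊃ y)) = 0 ≡ 2 = 0
((x ≡ y) ⊃ x) ⊃ ((¬y ⊃ y) ≡ (y ⊃ (x ⊃ y))) = 2 ⊃ 0 = 0
(((x ⊃ y) ⊃ x) ⊃ (¬(x ⊃ y) ≡ (x ⊃ (x ⊃ y)))) ⊃ (((x ≡ y) ⊃ x) ⊃ ((¬y ⊃ y) ≡ (y ⊃ (x ⊃ y)))) = 1 ⊃ 0 = 1
No assignment yields a value below 1, so this is the minimum.

1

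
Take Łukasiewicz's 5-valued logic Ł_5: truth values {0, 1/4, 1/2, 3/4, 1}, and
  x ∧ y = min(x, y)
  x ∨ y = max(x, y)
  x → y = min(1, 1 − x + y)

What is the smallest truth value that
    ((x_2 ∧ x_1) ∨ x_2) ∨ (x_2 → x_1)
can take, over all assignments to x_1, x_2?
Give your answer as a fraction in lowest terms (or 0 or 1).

1/2

Take x_1 = 0, x_2 = 1/2:
x_2 ∧ x_1 = 1/2 ∧ 0 = 0
(x_2 ∧ x_1) ∨ x_2 = 0 ∨ 1/2 = 1/2
x_2 → x_1 = 1/2 → 0 = 1/2
((x_2 ∧ x_1) ∨ x_2) ∨ (x_2 → x_1) = 1/2 ∨ 1/2 = 1/2
No assignment yields a value below 1/2, so this is the minimum.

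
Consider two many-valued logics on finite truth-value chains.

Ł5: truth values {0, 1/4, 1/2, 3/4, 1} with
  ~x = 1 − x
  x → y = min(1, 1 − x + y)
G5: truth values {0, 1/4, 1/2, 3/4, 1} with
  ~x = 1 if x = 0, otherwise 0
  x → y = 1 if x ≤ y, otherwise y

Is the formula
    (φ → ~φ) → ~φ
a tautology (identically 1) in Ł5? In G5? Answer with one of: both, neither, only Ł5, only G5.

In Ł5: at φ = 1/4 the value is 3/4 — not a tautology.
In G5: every assignment gives 1 — tautology.

only G5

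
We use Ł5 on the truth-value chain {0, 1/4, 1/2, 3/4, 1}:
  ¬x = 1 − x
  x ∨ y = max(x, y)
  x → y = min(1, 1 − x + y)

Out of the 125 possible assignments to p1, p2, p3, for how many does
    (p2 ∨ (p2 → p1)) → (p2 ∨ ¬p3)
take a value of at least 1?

value 1: 63 assignments (counts)
value 3/4: 24 assignments
value 1/2: 20 assignments
value 1/4: 13 assignments
value 0: 5 assignments
So 63 of the 125 assignments meet the threshold.

63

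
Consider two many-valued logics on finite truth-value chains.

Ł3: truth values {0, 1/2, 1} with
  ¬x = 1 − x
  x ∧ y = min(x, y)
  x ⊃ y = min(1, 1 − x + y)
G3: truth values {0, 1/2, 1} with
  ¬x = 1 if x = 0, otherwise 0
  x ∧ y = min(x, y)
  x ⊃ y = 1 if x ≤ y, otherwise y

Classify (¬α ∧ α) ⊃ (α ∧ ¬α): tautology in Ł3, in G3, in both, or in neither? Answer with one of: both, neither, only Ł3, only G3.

both

In Ł3: every assignment gives 1 — tautology.
In G3: every assignment gives 1 — tautology.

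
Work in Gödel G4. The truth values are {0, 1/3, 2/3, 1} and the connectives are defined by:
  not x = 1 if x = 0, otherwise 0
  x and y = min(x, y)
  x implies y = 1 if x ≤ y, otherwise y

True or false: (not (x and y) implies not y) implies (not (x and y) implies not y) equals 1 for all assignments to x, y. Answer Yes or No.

Yes

x = 0, y = 0 ↦ 1
x = 0, y = 1/3 ↦ 1
x = 0, y = 2/3 ↦ 1
x = 0, y = 1 ↦ 1
x = 1/3, y = 0 ↦ 1
x = 1/3, y = 1/3 ↦ 1
x = 1/3, y = 2/3 ↦ 1
x = 1/3, y = 1 ↦ 1
x = 2/3, y = 0 ↦ 1
x = 2/3, y = 1/3 ↦ 1
x = 2/3, y = 2/3 ↦ 1
x = 2/3, y = 1 ↦ 1
x = 1, y = 0 ↦ 1
x = 1, y = 1/3 ↦ 1
x = 1, y = 2/3 ↦ 1
x = 1, y = 1 ↦ 1
Every assignment gives a value ≥ 1.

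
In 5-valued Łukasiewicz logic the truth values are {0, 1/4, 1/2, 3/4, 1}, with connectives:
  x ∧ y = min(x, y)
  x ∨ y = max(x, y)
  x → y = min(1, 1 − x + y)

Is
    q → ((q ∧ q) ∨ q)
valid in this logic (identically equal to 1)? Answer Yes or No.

Yes

q = 0 ↦ 1
q = 1/4 ↦ 1
q = 1/2 ↦ 1
q = 3/4 ↦ 1
q = 1 ↦ 1
Every assignment gives a value ≥ 1.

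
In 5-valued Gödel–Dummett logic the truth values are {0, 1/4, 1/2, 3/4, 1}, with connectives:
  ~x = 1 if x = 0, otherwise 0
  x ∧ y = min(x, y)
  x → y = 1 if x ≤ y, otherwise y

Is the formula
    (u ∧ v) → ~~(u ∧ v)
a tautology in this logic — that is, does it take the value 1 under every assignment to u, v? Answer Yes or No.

Yes

At u = 0, v = 1/4, for instance:
u ∧ v = 0 ∧ 1/4 = 0
~(u ∧ v) = ~0 = 1
~~(u ∧ v) = ~1 = 0
(u ∧ v) → ~~(u ∧ v) = 0 → 0 = 1
and checking the remaining 24 assignments likewise gives ≥ 1 in every case.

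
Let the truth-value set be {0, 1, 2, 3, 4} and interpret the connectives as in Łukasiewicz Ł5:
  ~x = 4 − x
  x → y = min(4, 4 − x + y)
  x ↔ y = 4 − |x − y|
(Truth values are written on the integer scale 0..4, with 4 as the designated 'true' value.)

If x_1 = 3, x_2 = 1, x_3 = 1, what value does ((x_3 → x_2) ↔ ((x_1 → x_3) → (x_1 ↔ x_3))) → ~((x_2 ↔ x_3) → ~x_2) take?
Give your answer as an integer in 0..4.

1

x_3 → x_2 = 1 → 1 = 4
x_1 → x_3 = 3 → 1 = 2
x_1 ↔ x_3 = 3 ↔ 1 = 2
(x_1 → x_3) → (x_1 ↔ x_3) = 2 → 2 = 4
(x_3 → x_2) ↔ ((x_1 → x_3) → (x_1 ↔ x_3)) = 4 ↔ 4 = 4
x_2 ↔ x_3 = 1 ↔ 1 = 4
~x_2 = ~1 = 3
(x_2 ↔ x_3) → ~x_2 = 4 → 3 = 3
~((x_2 ↔ x_3) → ~x_2) = ~3 = 1
((x_3 → x_2) ↔ ((x_1 → x_3) → (x_1 ↔ x_3))) → ~((x_2 ↔ x_3) → ~x_2) = 4 → 1 = 1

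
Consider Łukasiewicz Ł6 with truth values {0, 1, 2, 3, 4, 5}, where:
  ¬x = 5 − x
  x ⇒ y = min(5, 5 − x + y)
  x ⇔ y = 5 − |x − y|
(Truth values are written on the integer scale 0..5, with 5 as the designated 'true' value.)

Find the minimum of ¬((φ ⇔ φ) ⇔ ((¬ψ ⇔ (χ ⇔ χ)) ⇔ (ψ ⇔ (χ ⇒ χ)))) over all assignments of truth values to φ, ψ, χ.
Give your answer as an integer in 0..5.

1

Take φ = 0, ψ = 2, χ = 0:
φ ⇔ φ = 0 ⇔ 0 = 5
¬ψ = ¬2 = 3
χ ⇔ χ = 0 ⇔ 0 = 5
¬ψ ⇔ (χ ⇔ χ) = 3 ⇔ 5 = 3
χ ⇒ χ = 0 ⇒ 0 = 5
ψ ⇔ (χ ⇒ χ) = 2 ⇔ 5 = 2
(¬ψ ⇔ (χ ⇔ χ)) ⇔ (ψ ⇔ (χ ⇒ χ)) = 3 ⇔ 2 = 4
(φ ⇔ φ) ⇔ ((¬ψ ⇔ (χ ⇔ χ)) ⇔ (ψ ⇔ (χ ⇒ χ))) = 5 ⇔ 4 = 4
¬((φ ⇔ φ) ⇔ ((¬ψ ⇔ (χ ⇔ χ)) ⇔ (ψ ⇔ (χ ⇒ χ)))) = ¬4 = 1
No assignment yields a value below 1, so this is the minimum.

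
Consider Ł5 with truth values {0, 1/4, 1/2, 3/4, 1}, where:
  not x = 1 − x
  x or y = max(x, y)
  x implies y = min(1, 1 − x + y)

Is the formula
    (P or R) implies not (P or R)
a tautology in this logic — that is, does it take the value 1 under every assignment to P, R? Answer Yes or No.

Counterexample: take P = 0, R = 3/4.
P or R = 0 or 3/4 = 3/4
P or R = 0 or 3/4 = 3/4
not (P or R) = not 3/4 = 1/4
(P or R) implies not (P or R) = 3/4 implies 1/4 = 1/2
This gives 1/2 ≠ 1.

No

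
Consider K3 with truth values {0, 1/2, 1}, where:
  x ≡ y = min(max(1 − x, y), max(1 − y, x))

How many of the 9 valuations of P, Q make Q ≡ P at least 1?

P = 0, Q = 0 ↦ 1  ≥
P = 0, Q = 1/2 ↦ 1/2  <
P = 0, Q = 1 ↦ 0  <
P = 1/2, Q = 0 ↦ 1/2  <
P = 1/2, Q = 1/2 ↦ 1/2  <
P = 1/2, Q = 1 ↦ 1/2  <
P = 1, Q = 0 ↦ 0  <
P = 1, Q = 1/2 ↦ 1/2  <
P = 1, Q = 1 ↦ 1  ≥
So 2 of the 9 assignments meet the threshold.

2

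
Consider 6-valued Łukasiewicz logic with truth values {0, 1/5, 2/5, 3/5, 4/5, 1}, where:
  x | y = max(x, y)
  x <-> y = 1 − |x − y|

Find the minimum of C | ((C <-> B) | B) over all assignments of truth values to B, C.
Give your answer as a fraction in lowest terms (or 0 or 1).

Take B = 0, C = 2/5:
C <-> B = 2/5 <-> 0 = 3/5
(C <-> B) | B = 3/5 | 0 = 3/5
C | ((C <-> B) | B) = 2/5 | 3/5 = 3/5
No assignment yields a value below 3/5, so this is the minimum.

3/5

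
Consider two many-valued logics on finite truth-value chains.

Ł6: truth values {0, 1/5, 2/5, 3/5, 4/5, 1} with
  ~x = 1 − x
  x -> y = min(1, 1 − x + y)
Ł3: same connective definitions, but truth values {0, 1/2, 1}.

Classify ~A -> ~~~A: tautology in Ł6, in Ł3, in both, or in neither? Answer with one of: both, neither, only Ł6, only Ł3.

both

In Ł6: every assignment gives 1 — tautology.
In Ł3: every assignment gives 1 — tautology.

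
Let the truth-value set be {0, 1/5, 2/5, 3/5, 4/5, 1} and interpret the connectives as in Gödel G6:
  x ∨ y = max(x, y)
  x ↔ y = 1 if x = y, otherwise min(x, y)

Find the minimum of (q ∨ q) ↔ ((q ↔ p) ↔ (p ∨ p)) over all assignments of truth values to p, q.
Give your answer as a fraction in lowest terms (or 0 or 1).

1/5

Take p = 0, q = 1/5:
q ∨ q = 1/5 ∨ 1/5 = 1/5
q ↔ p = 1/5 ↔ 0 = 0
p ∨ p = 0 ∨ 0 = 0
(q ↔ p) ↔ (p ∨ p) = 0 ↔ 0 = 1
(q ∨ q) ↔ ((q ↔ p) ↔ (p ∨ p)) = 1/5 ↔ 1 = 1/5
No assignment yields a value below 1/5, so this is the minimum.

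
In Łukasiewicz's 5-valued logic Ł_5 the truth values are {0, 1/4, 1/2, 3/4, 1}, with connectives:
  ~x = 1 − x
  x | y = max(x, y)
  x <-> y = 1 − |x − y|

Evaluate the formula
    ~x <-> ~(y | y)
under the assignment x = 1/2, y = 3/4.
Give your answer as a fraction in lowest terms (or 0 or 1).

~x = ~1/2 = 1/2
y | y = 3/4 | 3/4 = 3/4
~(y | y) = ~3/4 = 1/4
~x <-> ~(y | y) = 1/2 <-> 1/4 = 3/4

3/4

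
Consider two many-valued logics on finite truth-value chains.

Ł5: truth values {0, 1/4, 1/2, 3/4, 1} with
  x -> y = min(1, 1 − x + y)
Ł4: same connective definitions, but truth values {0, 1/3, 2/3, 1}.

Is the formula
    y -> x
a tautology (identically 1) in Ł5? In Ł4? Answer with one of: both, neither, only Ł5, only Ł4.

neither

In Ł5: at x = 0, y = 1/4 the value is 3/4 — not a tautology.
In Ł4: at x = 0, y = 1/3 the value is 2/3 — not a tautology.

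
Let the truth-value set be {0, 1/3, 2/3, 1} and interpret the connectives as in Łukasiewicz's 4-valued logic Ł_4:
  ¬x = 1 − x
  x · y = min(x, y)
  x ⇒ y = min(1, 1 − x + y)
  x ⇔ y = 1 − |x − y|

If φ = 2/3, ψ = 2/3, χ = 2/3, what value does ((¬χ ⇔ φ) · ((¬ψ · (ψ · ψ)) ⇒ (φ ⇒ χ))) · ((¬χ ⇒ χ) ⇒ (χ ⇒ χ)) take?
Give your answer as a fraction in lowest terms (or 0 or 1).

2/3

¬χ = ¬2/3 = 1/3
¬χ ⇔ φ = 1/3 ⇔ 2/3 = 2/3
¬ψ = ¬2/3 = 1/3
ψ · ψ = 2/3 · 2/3 = 2/3
¬ψ · (ψ · ψ) = 1/3 · 2/3 = 1/3
φ ⇒ χ = 2/3 ⇒ 2/3 = 1
(¬ψ · (ψ · ψ)) ⇒ (φ ⇒ χ) = 1/3 ⇒ 1 = 1
(¬χ ⇔ φ) · ((¬ψ · (ψ · ψ)) ⇒ (φ ⇒ χ)) = 2/3 · 1 = 2/3
¬χ = ¬2/3 = 1/3
¬χ ⇒ χ = 1/3 ⇒ 2/3 = 1
χ ⇒ χ = 2/3 ⇒ 2/3 = 1
(¬χ ⇒ χ) ⇒ (χ ⇒ χ) = 1 ⇒ 1 = 1
((¬χ ⇔ φ) · ((¬ψ · (ψ · ψ)) ⇒ (φ ⇒ χ))) · ((¬χ ⇒ χ) ⇒ (χ ⇒ χ)) = 2/3 · 1 = 2/3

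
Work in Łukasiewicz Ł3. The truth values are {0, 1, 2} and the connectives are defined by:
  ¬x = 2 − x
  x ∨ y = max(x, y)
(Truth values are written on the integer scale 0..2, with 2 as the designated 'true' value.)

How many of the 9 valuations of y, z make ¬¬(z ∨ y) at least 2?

y = 0, z = 0 ↦ 0  <
y = 0, z = 1 ↦ 1  <
y = 0, z = 2 ↦ 2  ≥
y = 1, z = 0 ↦ 1  <
y = 1, z = 1 ↦ 1  <
y = 1, z = 2 ↦ 2  ≥
y = 2, z = 0 ↦ 2  ≥
y = 2, z = 1 ↦ 2  ≥
y = 2, z = 2 ↦ 2  ≥
So 5 of the 9 assignments meet the threshold.

5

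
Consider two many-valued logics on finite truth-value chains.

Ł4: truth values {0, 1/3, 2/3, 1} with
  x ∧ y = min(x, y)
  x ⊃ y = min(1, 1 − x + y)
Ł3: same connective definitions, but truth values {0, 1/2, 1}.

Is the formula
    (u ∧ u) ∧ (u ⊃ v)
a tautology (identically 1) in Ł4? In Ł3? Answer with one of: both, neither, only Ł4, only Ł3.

neither

In Ł4: at u = 0, v = 0 the value is 0 — not a tautology.
In Ł3: at u = 0, v = 0 the value is 0 — not a tautology.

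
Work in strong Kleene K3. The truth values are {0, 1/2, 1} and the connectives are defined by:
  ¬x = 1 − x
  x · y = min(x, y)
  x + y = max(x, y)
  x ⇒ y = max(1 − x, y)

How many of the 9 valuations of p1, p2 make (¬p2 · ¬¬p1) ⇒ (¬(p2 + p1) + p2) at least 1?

5

p1 = 0, p2 = 0 ↦ 1  ≥
p1 = 0, p2 = 1/2 ↦ 1  ≥
p1 = 0, p2 = 1 ↦ 1  ≥
p1 = 1/2, p2 = 0 ↦ 1/2  <
p1 = 1/2, p2 = 1/2 ↦ 1/2  <
p1 = 1/2, p2 = 1 ↦ 1  ≥
p1 = 1, p2 = 0 ↦ 0  <
p1 = 1, p2 = 1/2 ↦ 1/2  <
p1 = 1, p2 = 1 ↦ 1  ≥
So 5 of the 9 assignments meet the threshold.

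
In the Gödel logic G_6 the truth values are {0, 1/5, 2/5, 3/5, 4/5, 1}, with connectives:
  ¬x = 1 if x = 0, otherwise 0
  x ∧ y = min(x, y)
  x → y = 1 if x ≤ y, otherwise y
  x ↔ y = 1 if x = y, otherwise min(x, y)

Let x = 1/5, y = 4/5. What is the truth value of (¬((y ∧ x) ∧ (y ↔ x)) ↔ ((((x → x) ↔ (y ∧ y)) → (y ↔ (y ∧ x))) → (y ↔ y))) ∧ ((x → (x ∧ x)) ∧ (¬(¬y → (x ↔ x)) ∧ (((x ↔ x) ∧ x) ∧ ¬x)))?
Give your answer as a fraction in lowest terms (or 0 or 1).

y ∧ x = 4/5 ∧ 1/5 = 1/5
y ↔ x = 4/5 ↔ 1/5 = 1/5
(y ∧ x) ∧ (y ↔ x) = 1/5 ∧ 1/5 = 1/5
¬((y ∧ x) ∧ (y ↔ x)) = ¬1/5 = 0
x → x = 1/5 → 1/5 = 1
y ∧ y = 4/5 ∧ 4/5 = 4/5
(x → x) ↔ (y ∧ y) = 1 ↔ 4/5 = 4/5
y ∧ x = 4/5 ∧ 1/5 = 1/5
y ↔ (y ∧ x) = 4/5 ↔ 1/5 = 1/5
((x → x) ↔ (y ∧ y)) → (y ↔ (y ∧ x)) = 4/5 → 1/5 = 1/5
y ↔ y = 4/5 ↔ 4/5 = 1
(((x → x) ↔ (y ∧ y)) → (y ↔ (y ∧ x))) → (y ↔ y) = 1/5 → 1 = 1
¬((y ∧ x) ∧ (y ↔ x)) ↔ ((((x → x) ↔ (y ∧ y)) → (y ↔ (y ∧ x))) → (y ↔ y)) = 0 ↔ 1 = 0
x ∧ x = 1/5 ∧ 1/5 = 1/5
x → (x ∧ x) = 1/5 → 1/5 = 1
¬y = ¬4/5 = 0
x ↔ x = 1/5 ↔ 1/5 = 1
¬y → (x ↔ x) = 0 → 1 = 1
¬(¬y → (x ↔ x)) = ¬1 = 0
x ↔ x = 1/5 ↔ 1/5 = 1
(x ↔ x) ∧ x = 1 ∧ 1/5 = 1/5
¬x = ¬1/5 = 0
((x ↔ x) ∧ x) ∧ ¬x = 1/5 ∧ 0 = 0
¬(¬y → (x ↔ x)) ∧ (((x ↔ x) ∧ x) ∧ ¬x) = 0 ∧ 0 = 0
(x → (x ∧ x)) ∧ (¬(¬y → (x ↔ x)) ∧ (((x ↔ x) ∧ x) ∧ ¬x)) = 1 ∧ 0 = 0
(¬((y ∧ x) ∧ (y ↔ x)) ↔ ((((x → x) ↔ (y ∧ y)) → (y ↔ (y ∧ x))) → (y ↔ y))) ∧ ((x → (x ∧ x)) ∧ (¬(¬y → (x ↔ x)) ∧ (((x ↔ x) ∧ x) ∧ ¬x))) = 0 ∧ 0 = 0

0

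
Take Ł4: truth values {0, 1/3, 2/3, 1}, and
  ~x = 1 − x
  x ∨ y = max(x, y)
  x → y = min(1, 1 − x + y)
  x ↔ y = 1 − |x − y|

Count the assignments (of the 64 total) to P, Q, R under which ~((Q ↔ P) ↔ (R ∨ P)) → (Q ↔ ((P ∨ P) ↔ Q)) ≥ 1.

value 1: 55 assignments (counts)
value 2/3: 5 assignments
value 1/3: 2 assignments
value 0: 2 assignments
So 55 of the 64 assignments meet the threshold.

55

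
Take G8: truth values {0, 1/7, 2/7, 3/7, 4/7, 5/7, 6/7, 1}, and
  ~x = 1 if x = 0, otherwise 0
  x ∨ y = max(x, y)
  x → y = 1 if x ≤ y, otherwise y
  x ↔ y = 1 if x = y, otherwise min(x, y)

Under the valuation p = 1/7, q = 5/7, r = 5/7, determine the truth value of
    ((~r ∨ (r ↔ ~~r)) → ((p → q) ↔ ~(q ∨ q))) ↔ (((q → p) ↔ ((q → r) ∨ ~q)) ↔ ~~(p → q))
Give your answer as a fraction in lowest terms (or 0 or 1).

0

~r = ~5/7 = 0
~r = ~5/7 = 0
~~r = ~0 = 1
r ↔ ~~r = 5/7 ↔ 1 = 5/7
~r ∨ (r ↔ ~~r) = 0 ∨ 5/7 = 5/7
p → q = 1/7 → 5/7 = 1
q ∨ q = 5/7 ∨ 5/7 = 5/7
~(q ∨ q) = ~5/7 = 0
(p → q) ↔ ~(q ∨ q) = 1 ↔ 0 = 0
(~r ∨ (r ↔ ~~r)) → ((p → q) ↔ ~(q ∨ q)) = 5/7 → 0 = 0
q → p = 5/7 → 1/7 = 1/7
q → r = 5/7 → 5/7 = 1
~q = ~5/7 = 0
(q → r) ∨ ~q = 1 ∨ 0 = 1
(q → p) ↔ ((q → r) ∨ ~q) = 1/7 ↔ 1 = 1/7
p → q = 1/7 → 5/7 = 1
~(p → q) = ~1 = 0
~~(p → q) = ~0 = 1
((q → p) ↔ ((q → r) ∨ ~q)) ↔ ~~(p → q) = 1/7 ↔ 1 = 1/7
((~r ∨ (r ↔ ~~r)) → ((p → q) ↔ ~(q ∨ q))) ↔ (((q → p) ↔ ((q → r) ∨ ~q)) ↔ ~~(p → q)) = 0 ↔ 1/7 = 0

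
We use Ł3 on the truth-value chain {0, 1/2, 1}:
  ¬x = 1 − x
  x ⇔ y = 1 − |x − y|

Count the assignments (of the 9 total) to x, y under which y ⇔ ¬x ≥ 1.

x = 0, y = 0 ↦ 0  <
x = 0, y = 1/2 ↦ 1/2  <
x = 0, y = 1 ↦ 1  ≥
x = 1/2, y = 0 ↦ 1/2  <
x = 1/2, y = 1/2 ↦ 1  ≥
x = 1/2, y = 1 ↦ 1/2  <
x = 1, y = 0 ↦ 1  ≥
x = 1, y = 1/2 ↦ 1/2  <
x = 1, y = 1 ↦ 0  <
So 3 of the 9 assignments meet the threshold.

3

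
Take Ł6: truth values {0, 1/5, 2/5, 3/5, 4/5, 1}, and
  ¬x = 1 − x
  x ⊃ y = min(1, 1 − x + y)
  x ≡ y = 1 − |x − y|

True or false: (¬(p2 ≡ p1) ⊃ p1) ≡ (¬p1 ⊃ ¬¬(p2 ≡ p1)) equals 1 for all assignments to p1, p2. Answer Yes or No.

Yes

At p1 = 0, p2 = 3/5, for instance:
p2 ≡ p1 = 3/5 ≡ 0 = 2/5
¬(p2 ≡ p1) = ¬2/5 = 3/5
¬(p2 ≡ p1) ⊃ p1 = 3/5 ⊃ 0 = 2/5
¬p1 = ¬0 = 1
¬¬(p2 ≡ p1) = ¬3/5 = 2/5
¬p1 ⊃ ¬¬(p2 ≡ p1) = 1 ⊃ 2/5 = 2/5
(¬(p2 ≡ p1) ⊃ p1) ≡ (¬p1 ⊃ ¬¬(p2 ≡ p1)) = 2/5 ≡ 2/5 = 1
and checking the remaining 35 assignments likewise gives ≥ 1 in every case.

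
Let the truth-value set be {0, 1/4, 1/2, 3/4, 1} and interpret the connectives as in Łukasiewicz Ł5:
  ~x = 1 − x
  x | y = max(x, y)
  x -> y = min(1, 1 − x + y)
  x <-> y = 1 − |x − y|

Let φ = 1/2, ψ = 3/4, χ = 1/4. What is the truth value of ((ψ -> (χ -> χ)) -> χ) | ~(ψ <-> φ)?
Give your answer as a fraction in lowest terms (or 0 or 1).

1/4

χ -> χ = 1/4 -> 1/4 = 1
ψ -> (χ -> χ) = 3/4 -> 1 = 1
(ψ -> (χ -> χ)) -> χ = 1 -> 1/4 = 1/4
ψ <-> φ = 3/4 <-> 1/2 = 3/4
~(ψ <-> φ) = ~3/4 = 1/4
((ψ -> (χ -> χ)) -> χ) | ~(ψ <-> φ) = 1/4 | 1/4 = 1/4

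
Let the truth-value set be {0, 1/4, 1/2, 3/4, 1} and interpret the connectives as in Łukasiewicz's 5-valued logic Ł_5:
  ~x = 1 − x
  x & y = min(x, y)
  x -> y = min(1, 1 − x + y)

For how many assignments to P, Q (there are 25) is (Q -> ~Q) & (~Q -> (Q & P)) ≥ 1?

3

value 1: 3 assignments (counts)
value 3/4: 1 assignment
value 1/2: 10 assignments
value 1/4: 1 assignment
value 0: 10 assignments
So 3 of the 25 assignments meet the threshold.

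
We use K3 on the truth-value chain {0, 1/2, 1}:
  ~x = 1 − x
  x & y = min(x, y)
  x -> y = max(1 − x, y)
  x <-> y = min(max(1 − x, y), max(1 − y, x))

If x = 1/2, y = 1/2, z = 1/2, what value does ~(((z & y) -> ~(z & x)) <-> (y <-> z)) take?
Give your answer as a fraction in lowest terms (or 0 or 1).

1/2

z & y = 1/2 & 1/2 = 1/2
z & x = 1/2 & 1/2 = 1/2
~(z & x) = ~1/2 = 1/2
(z & y) -> ~(z & x) = 1/2 -> 1/2 = 1/2
y <-> z = 1/2 <-> 1/2 = 1/2
((z & y) -> ~(z & x)) <-> (y <-> z) = 1/2 <-> 1/2 = 1/2
~(((z & y) -> ~(z & x)) <-> (y <-> z)) = ~1/2 = 1/2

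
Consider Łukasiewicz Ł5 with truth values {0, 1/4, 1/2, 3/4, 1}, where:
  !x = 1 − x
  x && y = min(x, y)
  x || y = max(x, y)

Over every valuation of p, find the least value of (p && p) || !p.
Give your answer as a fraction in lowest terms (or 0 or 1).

Take p = 1/2:
p && p = 1/2 && 1/2 = 1/2
!p = !1/2 = 1/2
(p && p) || !p = 1/2 || 1/2 = 1/2
No assignment yields a value below 1/2, so this is the minimum.

1/2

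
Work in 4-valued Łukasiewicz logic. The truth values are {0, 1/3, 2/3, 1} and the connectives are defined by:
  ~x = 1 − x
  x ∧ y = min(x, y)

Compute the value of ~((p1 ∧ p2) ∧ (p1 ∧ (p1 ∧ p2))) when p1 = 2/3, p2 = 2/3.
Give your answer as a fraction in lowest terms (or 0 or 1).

p1 ∧ p2 = 2/3 ∧ 2/3 = 2/3
p1 ∧ p2 = 2/3 ∧ 2/3 = 2/3
p1 ∧ (p1 ∧ p2) = 2/3 ∧ 2/3 = 2/3
(p1 ∧ p2) ∧ (p1 ∧ (p1 ∧ p2)) = 2/3 ∧ 2/3 = 2/3
~((p1 ∧ p2) ∧ (p1 ∧ (p1 ∧ p2))) = ~2/3 = 1/3

1/3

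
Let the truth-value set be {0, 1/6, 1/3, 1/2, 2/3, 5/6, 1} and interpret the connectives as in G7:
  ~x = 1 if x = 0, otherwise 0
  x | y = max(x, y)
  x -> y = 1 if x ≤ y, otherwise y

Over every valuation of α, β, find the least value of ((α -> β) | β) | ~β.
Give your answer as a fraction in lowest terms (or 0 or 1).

1/6

Take α = 1/3, β = 1/6:
α -> β = 1/3 -> 1/6 = 1/6
(α -> β) | β = 1/6 | 1/6 = 1/6
~β = ~1/6 = 0
((α -> β) | β) | ~β = 1/6 | 0 = 1/6
No assignment yields a value below 1/6, so this is the minimum.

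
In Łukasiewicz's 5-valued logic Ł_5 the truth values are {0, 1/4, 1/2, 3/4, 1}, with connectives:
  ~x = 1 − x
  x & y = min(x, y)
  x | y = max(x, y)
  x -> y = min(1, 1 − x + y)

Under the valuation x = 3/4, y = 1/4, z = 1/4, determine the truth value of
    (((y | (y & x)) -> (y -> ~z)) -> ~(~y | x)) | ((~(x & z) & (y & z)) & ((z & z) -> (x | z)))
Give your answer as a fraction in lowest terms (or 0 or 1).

1/4

y & x = 1/4 & 3/4 = 1/4
y | (y & x) = 1/4 | 1/4 = 1/4
~z = ~1/4 = 3/4
y -> ~z = 1/4 -> 3/4 = 1
(y | (y & x)) -> (y -> ~z) = 1/4 -> 1 = 1
~y = ~1/4 = 3/4
~y | x = 3/4 | 3/4 = 3/4
~(~y | x) = ~3/4 = 1/4
((y | (y & x)) -> (y -> ~z)) -> ~(~y | x) = 1 -> 1/4 = 1/4
x & z = 3/4 & 1/4 = 1/4
~(x & z) = ~1/4 = 3/4
y & z = 1/4 & 1/4 = 1/4
~(x & z) & (y & z) = 3/4 & 1/4 = 1/4
z & z = 1/4 & 1/4 = 1/4
x | z = 3/4 | 1/4 = 3/4
(z & z) -> (x | z) = 1/4 -> 3/4 = 1
(~(x & z) & (y & z)) & ((z & z) -> (x | z)) = 1/4 & 1 = 1/4
(((y | (y & x)) -> (y -> ~z)) -> ~(~y | x)) | ((~(x & z) & (y & z)) & ((z & z) -> (x | z))) = 1/4 | 1/4 = 1/4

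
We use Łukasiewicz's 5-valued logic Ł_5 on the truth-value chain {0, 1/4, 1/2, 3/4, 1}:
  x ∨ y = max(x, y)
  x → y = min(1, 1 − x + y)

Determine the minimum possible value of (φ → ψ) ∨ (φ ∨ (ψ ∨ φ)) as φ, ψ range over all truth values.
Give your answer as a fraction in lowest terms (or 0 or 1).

Take φ = 1/2, ψ = 0:
φ → ψ = 1/2 → 0 = 1/2
ψ ∨ φ = 0 ∨ 1/2 = 1/2
φ ∨ (ψ ∨ φ) = 1/2 ∨ 1/2 = 1/2
(φ → ψ) ∨ (φ ∨ (ψ ∨ φ)) = 1/2 ∨ 1/2 = 1/2
No assignment yields a value below 1/2, so this is the minimum.

1/2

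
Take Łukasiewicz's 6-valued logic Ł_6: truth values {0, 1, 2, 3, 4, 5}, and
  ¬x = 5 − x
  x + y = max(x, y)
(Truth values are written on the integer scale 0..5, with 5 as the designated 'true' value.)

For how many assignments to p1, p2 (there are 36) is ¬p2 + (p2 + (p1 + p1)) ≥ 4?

28

value 5: 16 assignments (counts)
value 4: 12 assignments (counts)
value 3: 8 assignments
So 28 of the 36 assignments meet the threshold.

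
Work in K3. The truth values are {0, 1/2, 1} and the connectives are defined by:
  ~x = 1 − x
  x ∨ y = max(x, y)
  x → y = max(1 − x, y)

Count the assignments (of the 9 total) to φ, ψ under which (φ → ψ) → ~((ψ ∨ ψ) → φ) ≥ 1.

φ = 0, ψ = 0 ↦ 0  <
φ = 0, ψ = 1/2 ↦ 1/2  <
φ = 0, ψ = 1 ↦ 1  ≥
φ = 1/2, ψ = 0 ↦ 1/2  <
φ = 1/2, ψ = 1/2 ↦ 1/2  <
φ = 1/2, ψ = 1 ↦ 1/2  <
φ = 1, ψ = 0 ↦ 1  ≥
φ = 1, ψ = 1/2 ↦ 1/2  <
φ = 1, ψ = 1 ↦ 0  <
So 2 of the 9 assignments meet the threshold.

2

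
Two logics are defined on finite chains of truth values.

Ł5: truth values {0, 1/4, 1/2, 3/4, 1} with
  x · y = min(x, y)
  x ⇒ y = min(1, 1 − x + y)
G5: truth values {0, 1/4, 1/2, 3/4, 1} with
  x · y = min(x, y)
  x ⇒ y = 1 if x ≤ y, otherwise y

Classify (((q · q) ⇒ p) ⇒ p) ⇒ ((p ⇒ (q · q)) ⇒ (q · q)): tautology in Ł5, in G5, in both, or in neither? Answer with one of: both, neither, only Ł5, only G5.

only Ł5

In Ł5: every assignment gives 1 — tautology.
In G5: at p = 0, q = 1/4 the value is 1/4 — not a tautology.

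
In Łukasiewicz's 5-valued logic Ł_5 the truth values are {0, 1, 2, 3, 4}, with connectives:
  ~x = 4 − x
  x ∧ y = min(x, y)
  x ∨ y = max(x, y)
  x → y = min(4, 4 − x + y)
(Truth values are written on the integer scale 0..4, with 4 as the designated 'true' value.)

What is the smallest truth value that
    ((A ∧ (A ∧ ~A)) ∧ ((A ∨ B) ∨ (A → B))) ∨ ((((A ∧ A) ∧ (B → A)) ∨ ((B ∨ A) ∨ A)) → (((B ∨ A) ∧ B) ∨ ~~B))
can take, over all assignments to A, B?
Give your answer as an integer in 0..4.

Take A = 4, B = 0:
~A = ~4 = 0
A ∧ ~A = 4 ∧ 0 = 0
A ∧ (A ∧ ~A) = 4 ∧ 0 = 0
A ∨ B = 4 ∨ 0 = 4
A → B = 4 → 0 = 0
(A ∨ B) ∨ (A → B) = 4 ∨ 0 = 4
(A ∧ (A ∧ ~A)) ∧ ((A ∨ B) ∨ (A → B)) = 0 ∧ 4 = 0
A ∧ A = 4 ∧ 4 = 4
B → A = 0 → 4 = 4
(A ∧ A) ∧ (B → A) = 4 ∧ 4 = 4
B ∨ A = 0 ∨ 4 = 4
(B ∨ A) ∨ A = 4 ∨ 4 = 4
((A ∧ A) ∧ (B → A)) ∨ ((B ∨ A) ∨ A) = 4 ∨ 4 = 4
B ∨ A = 0 ∨ 4 = 4
(B ∨ A) ∧ B = 4 ∧ 0 = 0
~B = ~0 = 4
~~B = ~4 = 0
((B ∨ A) ∧ B) ∨ ~~B = 0 ∨ 0 = 0
(((A ∧ A) ∧ (B → A)) ∨ ((B ∨ A) ∨ A)) → (((B ∨ A) ∧ B) ∨ ~~B) = 4 → 0 = 0
((A ∧ (A ∧ ~A)) ∧ ((A ∨ B) ∨ (A → B))) ∨ ((((A ∧ A) ∧ (B → A)) ∨ ((B ∨ A) ∨ A)) → (((B ∨ A) ∧ B) ∨ ~~B)) = 0 ∨ 0 = 0
No assignment yields a value below 0, so this is the minimum.

0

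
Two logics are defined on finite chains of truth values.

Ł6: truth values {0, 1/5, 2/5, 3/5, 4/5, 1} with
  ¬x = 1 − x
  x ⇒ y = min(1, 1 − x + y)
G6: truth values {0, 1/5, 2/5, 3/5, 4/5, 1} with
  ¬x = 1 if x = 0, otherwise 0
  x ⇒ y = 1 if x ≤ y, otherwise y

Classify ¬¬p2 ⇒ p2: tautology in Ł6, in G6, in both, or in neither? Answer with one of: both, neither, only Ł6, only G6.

In Ł6: every assignment gives 1 — tautology.
In G6: at p2 = 1/5 the value is 1/5 — not a tautology.

only Ł6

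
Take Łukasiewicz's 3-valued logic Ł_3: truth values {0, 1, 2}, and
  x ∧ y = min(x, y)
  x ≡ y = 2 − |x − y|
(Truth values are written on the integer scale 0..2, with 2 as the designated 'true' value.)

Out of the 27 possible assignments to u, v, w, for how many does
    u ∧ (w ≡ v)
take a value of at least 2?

3

value 2: 3 assignments (counts)
value 1: 11 assignments
value 0: 13 assignments
So 3 of the 27 assignments meet the threshold.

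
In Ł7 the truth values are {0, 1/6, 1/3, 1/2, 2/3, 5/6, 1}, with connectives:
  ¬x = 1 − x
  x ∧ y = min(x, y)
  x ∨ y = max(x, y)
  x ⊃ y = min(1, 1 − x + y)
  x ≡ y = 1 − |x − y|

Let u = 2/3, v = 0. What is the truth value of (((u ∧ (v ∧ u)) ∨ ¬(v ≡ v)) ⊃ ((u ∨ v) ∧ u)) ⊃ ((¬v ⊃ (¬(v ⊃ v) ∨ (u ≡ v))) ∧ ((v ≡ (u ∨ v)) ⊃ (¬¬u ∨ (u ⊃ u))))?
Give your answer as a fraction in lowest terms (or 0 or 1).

v ∧ u = 0 ∧ 2/3 = 0
u ∧ (v ∧ u) = 2/3 ∧ 0 = 0
v ≡ v = 0 ≡ 0 = 1
¬(v ≡ v) = ¬1 = 0
(u ∧ (v ∧ u)) ∨ ¬(v ≡ v) = 0 ∨ 0 = 0
u ∨ v = 2/3 ∨ 0 = 2/3
(u ∨ v) ∧ u = 2/3 ∧ 2/3 = 2/3
((u ∧ (v ∧ u)) ∨ ¬(v ≡ v)) ⊃ ((u ∨ v) ∧ u) = 0 ⊃ 2/3 = 1
¬v = ¬0 = 1
v ⊃ v = 0 ⊃ 0 = 1
¬(v ⊃ v) = ¬1 = 0
u ≡ v = 2/3 ≡ 0 = 1/3
¬(v ⊃ v) ∨ (u ≡ v) = 0 ∨ 1/3 = 1/3
¬v ⊃ (¬(v ⊃ v) ∨ (u ≡ v)) = 1 ⊃ 1/3 = 1/3
u ∨ v = 2/3 ∨ 0 = 2/3
v ≡ (u ∨ v) = 0 ≡ 2/3 = 1/3
¬u = ¬2/3 = 1/3
¬¬u = ¬1/3 = 2/3
u ⊃ u = 2/3 ⊃ 2/3 = 1
¬¬u ∨ (u ⊃ u) = 2/3 ∨ 1 = 1
(v ≡ (u ∨ v)) ⊃ (¬¬u ∨ (u ⊃ u)) = 1/3 ⊃ 1 = 1
(¬v ⊃ (¬(v ⊃ v) ∨ (u ≡ v))) ∧ ((v ≡ (u ∨ v)) ⊃ (¬¬u ∨ (u ⊃ u))) = 1/3 ∧ 1 = 1/3
(((u ∧ (v ∧ u)) ∨ ¬(v ≡ v)) ⊃ ((u ∨ v) ∧ u)) ⊃ ((¬v ⊃ (¬(v ⊃ v) ∨ (u ≡ v))) ∧ ((v ≡ (u ∨ v)) ⊃ (¬¬u ∨ (u ⊃ u)))) = 1 ⊃ 1/3 = 1/3

1/3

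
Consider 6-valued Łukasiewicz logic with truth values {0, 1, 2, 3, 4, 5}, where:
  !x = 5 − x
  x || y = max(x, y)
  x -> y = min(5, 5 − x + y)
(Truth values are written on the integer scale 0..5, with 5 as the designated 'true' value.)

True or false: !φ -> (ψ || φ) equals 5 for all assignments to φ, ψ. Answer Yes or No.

Counterexample: take φ = 0, ψ = 0.
!φ = !0 = 5
ψ || φ = 0 || 0 = 0
!φ -> (ψ || φ) = 5 -> 0 = 0
This gives 0 ≠ 5.

No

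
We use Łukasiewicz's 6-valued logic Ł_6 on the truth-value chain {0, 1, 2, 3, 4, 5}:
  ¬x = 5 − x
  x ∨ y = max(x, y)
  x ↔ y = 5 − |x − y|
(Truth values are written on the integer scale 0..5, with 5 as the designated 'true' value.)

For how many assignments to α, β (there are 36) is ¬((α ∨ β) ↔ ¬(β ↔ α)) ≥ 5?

value 5: 1 assignment (counts)
value 4: 3 assignments
value 3: 5 assignments
value 2: 7 assignments
value 1: 9 assignments
value 0: 11 assignments
So 1 of the 36 assignments meets the threshold.

1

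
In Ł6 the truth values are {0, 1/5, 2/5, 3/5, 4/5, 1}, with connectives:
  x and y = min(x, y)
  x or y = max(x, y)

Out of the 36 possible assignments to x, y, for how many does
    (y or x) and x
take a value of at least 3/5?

value 1: 6 assignments (counts)
value 4/5: 6 assignments (counts)
value 3/5: 6 assignments (counts)
value 2/5: 6 assignments
value 1/5: 6 assignments
value 0: 6 assignments
So 18 of the 36 assignments meet the threshold.

18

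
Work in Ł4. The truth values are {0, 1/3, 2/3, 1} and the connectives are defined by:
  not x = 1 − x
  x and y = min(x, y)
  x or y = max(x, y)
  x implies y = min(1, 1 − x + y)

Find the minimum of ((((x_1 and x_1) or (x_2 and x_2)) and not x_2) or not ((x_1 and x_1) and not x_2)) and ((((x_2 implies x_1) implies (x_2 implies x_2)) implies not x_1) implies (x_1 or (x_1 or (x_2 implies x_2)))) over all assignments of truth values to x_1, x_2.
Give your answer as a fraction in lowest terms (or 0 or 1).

2/3

Take x_1 = 1/3, x_2 = 0:
x_1 and x_1 = 1/3 and 1/3 = 1/3
x_2 and x_2 = 0 and 0 = 0
(x_1 and x_1) or (x_2 and x_2) = 1/3 or 0 = 1/3
not x_2 = not 0 = 1
((x_1 and x_1) or (x_2 and x_2)) and not x_2 = 1/3 and 1 = 1/3
x_1 and x_1 = 1/3 and 1/3 = 1/3
not x_2 = not 0 = 1
(x_1 and x_1) and not x_2 = 1/3 and 1 = 1/3
not ((x_1 and x_1) and not x_2) = not 1/3 = 2/3
(((x_1 and x_1) or (x_2 and x_2)) and not x_2) or not ((x_1 and x_1) and not x_2) = 1/3 or 2/3 = 2/3
x_2 implies x_1 = 0 implies 1/3 = 1
x_2 implies x_2 = 0 implies 0 = 1
(x_2 implies x_1) implies (x_2 implies x_2) = 1 implies 1 = 1
not x_1 = not 1/3 = 2/3
((x_2 implies x_1) implies (x_2 implies x_2)) implies not x_1 = 1 implies 2/3 = 2/3
x_2 implies x_2 = 0 implies 0 = 1
x_1 or (x_2 implies x_2) = 1/3 or 1 = 1
x_1 or (x_1 or (x_2 implies x_2)) = 1/3 or 1 = 1
(((x_2 implies x_1) implies (x_2 implies x_2)) implies not x_1) implies (x_1 or (x_1 or (x_2 implies x_2))) = 2/3 implies 1 = 1
((((x_1 and x_1) or (x_2 and x_2)) and not x_2) or not ((x_1 and x_1) and not x_2)) and ((((x_2 implies x_1) implies (x_2 implies x_2)) implies not x_1) implies (x_1 or (x_1 or (x_2 implies x_2)))) = 2/3 and 1 = 2/3
No assignment yields a value below 2/3, so this is the minimum.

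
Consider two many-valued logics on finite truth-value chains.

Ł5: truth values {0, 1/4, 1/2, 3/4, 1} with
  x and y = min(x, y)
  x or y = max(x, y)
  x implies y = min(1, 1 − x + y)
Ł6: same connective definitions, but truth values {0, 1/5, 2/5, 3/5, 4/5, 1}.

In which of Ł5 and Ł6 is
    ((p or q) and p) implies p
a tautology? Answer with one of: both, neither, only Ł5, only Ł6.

In Ł5: every assignment gives 1 — tautology.
In Ł6: every assignment gives 1 — tautology.

both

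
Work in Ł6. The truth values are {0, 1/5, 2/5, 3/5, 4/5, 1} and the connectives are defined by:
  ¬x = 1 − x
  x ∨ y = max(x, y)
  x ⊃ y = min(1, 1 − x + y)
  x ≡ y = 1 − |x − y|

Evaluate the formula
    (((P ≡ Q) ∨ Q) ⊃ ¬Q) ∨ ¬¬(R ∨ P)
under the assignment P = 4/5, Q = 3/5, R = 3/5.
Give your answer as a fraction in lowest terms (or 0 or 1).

4/5

P ≡ Q = 4/5 ≡ 3/5 = 4/5
(P ≡ Q) ∨ Q = 4/5 ∨ 3/5 = 4/5
¬Q = ¬3/5 = 2/5
((P ≡ Q) ∨ Q) ⊃ ¬Q = 4/5 ⊃ 2/5 = 3/5
R ∨ P = 3/5 ∨ 4/5 = 4/5
¬(R ∨ P) = ¬4/5 = 1/5
¬¬(R ∨ P) = ¬1/5 = 4/5
(((P ≡ Q) ∨ Q) ⊃ ¬Q) ∨ ¬¬(R ∨ P) = 3/5 ∨ 4/5 = 4/5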